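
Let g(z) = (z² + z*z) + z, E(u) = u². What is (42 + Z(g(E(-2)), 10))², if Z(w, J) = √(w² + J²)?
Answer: 3160 + 168*√349 ≈ 6298.5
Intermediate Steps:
g(z) = z + 2*z² (g(z) = (z² + z²) + z = 2*z² + z = z + 2*z²)
Z(w, J) = √(J² + w²)
(42 + Z(g(E(-2)), 10))² = (42 + √(10² + ((-2)²*(1 + 2*(-2)²))²))² = (42 + √(100 + (4*(1 + 2*4))²))² = (42 + √(100 + (4*(1 + 8))²))² = (42 + √(100 + (4*9)²))² = (42 + √(100 + 36²))² = (42 + √(100 + 1296))² = (42 + √1396)² = (42 + 2*√349)²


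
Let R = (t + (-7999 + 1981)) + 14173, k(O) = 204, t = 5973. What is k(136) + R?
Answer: 14332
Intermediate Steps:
R = 14128 (R = (5973 + (-7999 + 1981)) + 14173 = (5973 - 6018) + 14173 = -45 + 14173 = 14128)
k(136) + R = 204 + 14128 = 14332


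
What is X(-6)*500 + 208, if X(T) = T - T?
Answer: 208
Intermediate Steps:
X(T) = 0
X(-6)*500 + 208 = 0*500 + 208 = 0 + 208 = 208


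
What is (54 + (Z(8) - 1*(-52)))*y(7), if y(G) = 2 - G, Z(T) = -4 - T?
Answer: -470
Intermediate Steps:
(54 + (Z(8) - 1*(-52)))*y(7) = (54 + ((-4 - 1*8) - 1*(-52)))*(2 - 1*7) = (54 + ((-4 - 8) + 52))*(2 - 7) = (54 + (-12 + 52))*(-5) = (54 + 40)*(-5) = 94*(-5) = -470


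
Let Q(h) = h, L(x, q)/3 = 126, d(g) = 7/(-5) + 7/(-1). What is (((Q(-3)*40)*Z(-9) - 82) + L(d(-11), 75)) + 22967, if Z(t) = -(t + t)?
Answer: 21103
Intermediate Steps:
d(g) = -42/5 (d(g) = 7*(-⅕) + 7*(-1) = -7/5 - 7 = -42/5)
L(x, q) = 378 (L(x, q) = 3*126 = 378)
Z(t) = -2*t
(((Q(-3)*40)*Z(-9) - 82) + L(d(-11), 75)) + 22967 = (((-3*40)*(-2*(-9)) - 82) + 378) + 22967 = ((-120*18 - 82) + 378) + 22967 = ((-2160 - 82) + 378) + 22967 = (-2242 + 378) + 22967 = -1864 + 22967 = 21103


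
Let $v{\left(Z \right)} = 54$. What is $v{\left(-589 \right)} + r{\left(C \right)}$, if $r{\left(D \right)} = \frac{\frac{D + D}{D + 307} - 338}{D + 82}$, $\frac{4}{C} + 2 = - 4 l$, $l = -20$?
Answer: $\frac{955712853}{19160000} \approx 49.881$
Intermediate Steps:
$C = \frac{2}{39}$ ($C = \frac{4}{-2 - -80} = \frac{4}{-2 + 80} = \frac{4}{78} = 4 \cdot \frac{1}{78} = \frac{2}{39} \approx 0.051282$)
$r{\left(D \right)} = \frac{-338 + \frac{2 D}{307 + D}}{82 + D}$ ($r{\left(D \right)} = \frac{\frac{2 D}{307 + D} - 338}{82 + D} = \frac{-338 + \frac{2 D}{307 + D}}{82 + D}$)
$v{\left(-589 \right)} + r{\left(C \right)} = 54 + \frac{2 \left(-51883 - \frac{112}{13}\right)}{25174 + \left(\frac{2}{39}\right)^{2} + 389 \cdot \frac{2}{39}} = 54 + \frac{2 \left(-51883 - \frac{112}{13}\right)}{25174 + \frac{4}{1521} + \frac{778}{39}} = 54 + 2 \frac{1}{\frac{38320000}{1521}} \left(- \frac{674591}{13}\right) = 54 + 2 \cdot \frac{1521}{38320000} \left(- \frac{674591}{13}\right) = 54 - \frac{78927147}{19160000} = \frac{955712853}{19160000}$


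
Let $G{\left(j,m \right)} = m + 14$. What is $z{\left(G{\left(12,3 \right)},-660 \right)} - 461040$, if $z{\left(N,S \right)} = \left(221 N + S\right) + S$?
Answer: $-458603$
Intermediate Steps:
$G{\left(j,m \right)} = 14 + m$
$z{\left(N,S \right)} = 2 S + 221 N$ ($z{\left(N,S \right)} = \left(S + 221 N\right) + S = 2 S + 221 N$)
$z{\left(G{\left(12,3 \right)},-660 \right)} - 461040 = \left(2 \left(-660\right) + 221 \left(14 + 3\right)\right) - 461040 = \left(-1320 + 221 \cdot 17\right) - 461040 = \left(-1320 + 3757\right) - 461040 = 2437 - 461040 = -458603$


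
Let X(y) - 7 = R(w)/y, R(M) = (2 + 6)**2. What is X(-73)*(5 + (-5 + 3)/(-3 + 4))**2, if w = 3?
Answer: 4023/73 ≈ 55.110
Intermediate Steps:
R(M) = 64 (R(M) = 8**2 = 64)
X(y) = 7 + 64/y
X(-73)*(5 + (-5 + 3)/(-3 + 4))**2 = (7 + 64/(-73))*(5 + (-5 + 3)/(-3 + 4))**2 = (7 + 64*(-1/73))*(5 - 2/1)**2 = (7 - 64/73)*(5 - 2*1)**2 = 447*(5 - 2)**2/73 = (447/73)*3**2 = (447/73)*9 = 4023/73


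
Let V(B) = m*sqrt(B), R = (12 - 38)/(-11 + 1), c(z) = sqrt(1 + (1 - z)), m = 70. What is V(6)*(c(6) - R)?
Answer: sqrt(6)*(-182 + 140*I) ≈ -445.81 + 342.93*I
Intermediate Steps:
c(z) = sqrt(2 - z)
R = 13/5 (R = -26/(-10) = -26*(-1/10) = 13/5 ≈ 2.6000)
V(B) = 70*sqrt(B)
V(6)*(c(6) - R) = (70*sqrt(6))*(sqrt(2 - 1*6) - 1*13/5) = (70*sqrt(6))*(sqrt(2 - 6) - 13/5) = (70*sqrt(6))*(sqrt(-4) - 13/5) = (70*sqrt(6))*(2*I - 13/5) = (70*sqrt(6))*(-13/5 + 2*I) = 70*sqrt(6)*(-13/5 + 2*I)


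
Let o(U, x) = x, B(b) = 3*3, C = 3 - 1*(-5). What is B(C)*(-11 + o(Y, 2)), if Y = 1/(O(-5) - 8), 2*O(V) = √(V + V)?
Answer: -81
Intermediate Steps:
C = 8 (C = 3 + 5 = 8)
O(V) = √2*√V/2 (O(V) = √(V + V)/2 = √(2*V)/2 = (√2*√V)/2 = √2*√V/2)
B(b) = 9
Y = 1/(-8 + I*√10/2) (Y = 1/(√2*√(-5)/2 - 8) = 1/(√2*(I*√5)/2 - 8) = 1/(I*√10/2 - 8) = 1/(-8 + I*√10/2) ≈ -0.1203 - 0.023777*I)
B(C)*(-11 + o(Y, 2)) = 9*(-11 + 2) = 9*(-9) = -81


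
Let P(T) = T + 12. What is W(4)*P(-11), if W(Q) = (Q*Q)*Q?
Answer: 64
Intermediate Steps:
P(T) = 12 + T
W(Q) = Q³ (W(Q) = Q²*Q = Q³)
W(4)*P(-11) = 4³*(12 - 11) = 64*1 = 64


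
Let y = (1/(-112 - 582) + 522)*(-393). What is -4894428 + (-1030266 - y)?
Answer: -3969366705/694 ≈ -5.7196e+6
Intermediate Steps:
y = -142370931/694 (y = (1/(-694) + 522)*(-393) = (-1/694 + 522)*(-393) = (362267/694)*(-393) = -142370931/694 ≈ -2.0515e+5)
-4894428 + (-1030266 - y) = -4894428 + (-1030266 - 1*(-142370931/694)) = -4894428 + (-1030266 + 142370931/694) = -4894428 - 572633673/694 = -3969366705/694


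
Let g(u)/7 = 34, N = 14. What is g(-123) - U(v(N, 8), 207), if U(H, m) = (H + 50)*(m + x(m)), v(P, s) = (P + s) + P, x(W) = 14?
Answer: -18768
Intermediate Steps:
v(P, s) = s + 2*P
U(H, m) = (14 + m)*(50 + H) (U(H, m) = (H + 50)*(m + 14) = (50 + H)*(14 + m) = (14 + m)*(50 + H))
g(u) = 238 (g(u) = 7*34 = 238)
g(-123) - U(v(N, 8), 207) = 238 - (700 + 14*(8 + 2*14) + 50*207 + (8 + 2*14)*207) = 238 - (700 + 14*(8 + 28) + 10350 + (8 + 28)*207) = 238 - (700 + 14*36 + 10350 + 36*207) = 238 - (700 + 504 + 10350 + 7452) = 238 - 1*19006 = 238 - 19006 = -18768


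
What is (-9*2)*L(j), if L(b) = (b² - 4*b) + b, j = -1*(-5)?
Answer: -180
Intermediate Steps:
j = 5
L(b) = b² - 3*b
(-9*2)*L(j) = (-9*2)*(5*(-3 + 5)) = -90*2 = -18*10 = -180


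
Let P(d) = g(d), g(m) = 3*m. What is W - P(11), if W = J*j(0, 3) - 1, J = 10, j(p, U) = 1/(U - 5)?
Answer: -39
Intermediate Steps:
P(d) = 3*d
j(p, U) = 1/(-5 + U)
W = -6 (W = 10/(-5 + 3) - 1 = 10/(-2) - 1 = 10*(-½) - 1 = -5 - 1 = -6)
W - P(11) = -6 - 3*11 = -6 - 1*33 = -6 - 33 = -39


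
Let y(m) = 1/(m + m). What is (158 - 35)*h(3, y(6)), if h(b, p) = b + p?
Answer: 1517/4 ≈ 379.25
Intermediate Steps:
y(m) = 1/(2*m)
(158 - 35)*h(3, y(6)) = (158 - 35)*(3 + (1/2)/6) = 123*(3 + (1/2)*(1/6)) = 123*(3 + 1/12) = 123*(37/12) = 1517/4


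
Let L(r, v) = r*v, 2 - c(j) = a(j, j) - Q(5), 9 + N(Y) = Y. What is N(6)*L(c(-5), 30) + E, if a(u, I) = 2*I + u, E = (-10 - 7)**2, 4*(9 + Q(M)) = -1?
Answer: -817/2 ≈ -408.50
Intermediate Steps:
Q(M) = -37/4 (Q(M) = -9 + (1/4)*(-1) = -9 - 1/4 = -37/4)
E = 289 (E = (-17)**2 = 289)
a(u, I) = u + 2*I
N(Y) = -9 + Y
c(j) = -29/4 - 3*j (c(j) = 2 - ((j + 2*j) - 1*(-37/4)) = 2 - (3*j + 37/4) = 2 - (37/4 + 3*j) = 2 + (-37/4 - 3*j) = -29/4 - 3*j)
N(6)*L(c(-5), 30) + E = (-9 + 6)*((-29/4 - 3*(-5))*30) + 289 = -3*(-29/4 + 15)*30 + 289 = -93*30/4 + 289 = -3*465/2 + 289 = -1395/2 + 289 = -817/2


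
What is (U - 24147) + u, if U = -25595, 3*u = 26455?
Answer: -122771/3 ≈ -40924.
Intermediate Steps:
u = 26455/3 (u = (⅓)*26455 = 26455/3 ≈ 8818.3)
(U - 24147) + u = (-25595 - 24147) + 26455/3 = -49742 + 26455/3 = -122771/3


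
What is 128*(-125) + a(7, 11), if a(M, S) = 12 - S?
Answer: -15999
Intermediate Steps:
128*(-125) + a(7, 11) = 128*(-125) + (12 - 1*11) = -16000 + (12 - 11) = -16000 + 1 = -15999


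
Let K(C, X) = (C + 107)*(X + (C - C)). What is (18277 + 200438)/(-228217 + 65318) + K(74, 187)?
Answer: 5513423738/162899 ≈ 33846.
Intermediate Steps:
K(C, X) = X*(107 + C) (K(C, X) = (107 + C)*(X + 0) = (107 + C)*X = X*(107 + C))
(18277 + 200438)/(-228217 + 65318) + K(74, 187) = (18277 + 200438)/(-228217 + 65318) + 187*(107 + 74) = 218715/(-162899) + 187*181 = 218715*(-1/162899) + 33847 = -218715/162899 + 33847 = 5513423738/162899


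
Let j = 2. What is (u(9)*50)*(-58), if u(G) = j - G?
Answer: 20300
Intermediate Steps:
u(G) = 2 - G
(u(9)*50)*(-58) = ((2 - 1*9)*50)*(-58) = ((2 - 9)*50)*(-58) = -7*50*(-58) = -350*(-58) = 20300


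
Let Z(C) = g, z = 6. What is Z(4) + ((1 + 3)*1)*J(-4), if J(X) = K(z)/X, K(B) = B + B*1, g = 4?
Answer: -8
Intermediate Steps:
K(B) = 2*B (K(B) = B + B = 2*B)
Z(C) = 4
J(X) = 12/X (J(X) = (2*6)/X = 12/X)
Z(4) + ((1 + 3)*1)*J(-4) = 4 + ((1 + 3)*1)*(12/(-4)) = 4 + (4*1)*(12*(-¼)) = 4 + 4*(-3) = 4 - 12 = -8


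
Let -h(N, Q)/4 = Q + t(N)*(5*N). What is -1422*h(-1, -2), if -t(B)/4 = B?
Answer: -125136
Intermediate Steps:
t(B) = -4*B
h(N, Q) = -4*Q + 80*N**2 (h(N, Q) = -4*(Q + (-4*N)*(5*N)) = -4*(Q - 20*N**2) = -4*Q + 80*N**2)
-1422*h(-1, -2) = -1422*(-4*(-2) + 80*(-1)**2) = -1422*(8 + 80*1) = -1422*(8 + 80) = -1422*88 = -125136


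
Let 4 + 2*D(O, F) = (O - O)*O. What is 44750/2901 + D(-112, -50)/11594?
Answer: 259412849/16817097 ≈ 15.426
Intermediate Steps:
D(O, F) = -2 (D(O, F) = -2 + ((O - O)*O)/2 = -2 + (0*O)/2 = -2 + (1/2)*0 = -2 + 0 = -2)
44750/2901 + D(-112, -50)/11594 = 44750/2901 - 2/11594 = 44750*(1/2901) - 2*1/11594 = 44750/2901 - 1/5797 = 259412849/16817097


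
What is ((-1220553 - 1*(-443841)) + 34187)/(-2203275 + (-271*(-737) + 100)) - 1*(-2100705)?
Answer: 4208653973365/2003448 ≈ 2.1007e+6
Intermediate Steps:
((-1220553 - 1*(-443841)) + 34187)/(-2203275 + (-271*(-737) + 100)) - 1*(-2100705) = ((-1220553 + 443841) + 34187)/(-2203275 + (199727 + 100)) + 2100705 = (-776712 + 34187)/(-2203275 + 199827) + 2100705 = -742525/(-2003448) + 2100705 = -742525*(-1/2003448) + 2100705 = 742525/2003448 + 2100705 = 4208653973365/2003448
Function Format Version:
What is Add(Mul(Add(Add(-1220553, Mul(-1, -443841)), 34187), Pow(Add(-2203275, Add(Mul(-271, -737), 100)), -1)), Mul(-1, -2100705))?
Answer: Rational(4208653973365, 2003448) ≈ 2.1007e+6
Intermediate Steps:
Add(Mul(Add(Add(-1220553, Mul(-1, -443841)), 34187), Pow(Add(-2203275, Add(Mul(-271, -737), 100)), -1)), Mul(-1, -2100705)) = Add(Mul(Add(Add(-1220553, 443841), 34187), Pow(Add(-2203275, Add(199727, 100)), -1)), 2100705) = Add(Mul(Add(-776712, 34187), Pow(Add(-2203275, 199827), -1)), 2100705) = Add(Mul(-742525, Pow(-2003448, -1)), 2100705) = Add(Mul(-742525, Rational(-1, 2003448)), 2100705) = Add(Rational(742525, 2003448), 2100705) = Rational(4208653973365, 2003448)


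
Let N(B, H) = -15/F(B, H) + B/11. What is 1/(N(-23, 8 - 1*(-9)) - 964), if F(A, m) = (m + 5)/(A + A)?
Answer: -11/10282 ≈ -0.0010698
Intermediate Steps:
F(A, m) = (5 + m)/(2*A) (F(A, m) = (5 + m)/((2*A)) = (5 + m)*(1/(2*A)) = (5 + m)/(2*A))
N(B, H) = B/11 - 30*B/(5 + H) (N(B, H) = -15*2*B/(5 + H) + B/11 = -30*B/(5 + H) + B*(1/11) = -30*B/(5 + H) + B/11 = B/11 - 30*B/(5 + H))
1/(N(-23, 8 - 1*(-9)) - 964) = 1/((1/11)*(-23)*(-325 + (8 - 1*(-9)))/(5 + (8 - 1*(-9))) - 964) = 1/((1/11)*(-23)*(-325 + (8 + 9))/(5 + (8 + 9)) - 964) = 1/((1/11)*(-23)*(-325 + 17)/(5 + 17) - 964) = 1/((1/11)*(-23)*(-308)/22 - 964) = 1/((1/11)*(-23)*(1/22)*(-308) - 964) = 1/(322/11 - 964) = 1/(-10282/11) = -11/10282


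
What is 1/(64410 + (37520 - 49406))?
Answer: 1/52524 ≈ 1.9039e-5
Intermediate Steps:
1/(64410 + (37520 - 49406)) = 1/(64410 - 11886) = 1/52524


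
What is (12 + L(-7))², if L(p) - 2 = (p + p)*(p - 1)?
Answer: 15876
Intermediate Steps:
L(p) = 2 + 2*p*(-1 + p) (L(p) = 2 + (p + p)*(p - 1) = 2 + (2*p)*(-1 + p) = 2 + 2*p*(-1 + p))
(12 + L(-7))² = (12 + (2 - 2*(-7) + 2*(-7)²))² = (12 + (2 + 14 + 2*49))² = (12 + (2 + 14 + 98))² = (12 + 114)² = 126² = 15876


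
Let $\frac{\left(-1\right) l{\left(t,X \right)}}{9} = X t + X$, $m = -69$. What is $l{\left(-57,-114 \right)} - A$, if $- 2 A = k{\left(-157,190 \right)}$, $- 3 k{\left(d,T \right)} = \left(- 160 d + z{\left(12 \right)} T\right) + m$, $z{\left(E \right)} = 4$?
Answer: $- \frac{370547}{6} \approx -61758.0$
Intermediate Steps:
$k{\left(d,T \right)} = 23 - \frac{4 T}{3} + \frac{160 d}{3}$ ($k{\left(d,T \right)} = - \frac{\left(- 160 d + 4 T\right) - 69}{3} = - \frac{-69 - 160 d + 4 T}{3} = 23 - \frac{4 T}{3} + \frac{160 d}{3}$)
$l{\left(t,X \right)} = - 9 X - 9 X t$ ($l{\left(t,X \right)} = - 9 \left(X t + X\right) = - 9 \left(X + X t\right) = - 9 X - 9 X t$)
$A = \frac{25811}{6}$ ($A = - \frac{23 - \frac{760}{3} + \frac{160}{3} \left(-157\right)}{2} = - \frac{23 - \frac{760}{3} - \frac{25120}{3}}{2} = \left(- \frac{1}{2}\right) \left(- \frac{25811}{3}\right) = \frac{25811}{6} \approx 4301.8$)
$l{\left(-57,-114 \right)} - A = \left(-9\right) \left(-114\right) \left(1 - 57\right) - \frac{25811}{6} = \left(-9\right) \left(-114\right) \left(-56\right) - \frac{25811}{6} = -57456 - \frac{25811}{6} = - \frac{370547}{6}$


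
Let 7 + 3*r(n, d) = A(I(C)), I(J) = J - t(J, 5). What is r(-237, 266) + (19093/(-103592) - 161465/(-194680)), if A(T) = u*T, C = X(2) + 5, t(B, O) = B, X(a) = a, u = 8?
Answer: -1276783285/756273396 ≈ -1.6883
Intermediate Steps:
C = 7 (C = 2 + 5 = 7)
I(J) = 0 (I(J) = J - J = 0)
A(T) = 8*T
r(n, d) = -7/3 (r(n, d) = -7/3 + (8*0)/3 = -7/3 + (1/3)*0 = -7/3 + 0 = -7/3)
r(-237, 266) + (19093/(-103592) - 161465/(-194680)) = -7/3 + (19093/(-103592) - 161465/(-194680)) = -7/3 + (19093*(-1/103592) - 161465*(-1/194680)) = -7/3 + (-19093/103592 + 32293/38936) = -7/3 + 162618213/252091132 = -1276783285/756273396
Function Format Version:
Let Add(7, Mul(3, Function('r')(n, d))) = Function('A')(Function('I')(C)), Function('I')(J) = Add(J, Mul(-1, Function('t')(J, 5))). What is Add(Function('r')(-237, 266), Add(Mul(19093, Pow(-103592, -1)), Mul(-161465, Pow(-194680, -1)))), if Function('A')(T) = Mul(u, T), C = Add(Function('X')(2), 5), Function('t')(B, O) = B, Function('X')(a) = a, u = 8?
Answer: Rational(-1276783285, 756273396) ≈ -1.6883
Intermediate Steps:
C = 7 (C = Add(2, 5) = 7)
Function('I')(J) = 0 (Function('I')(J) = Add(J, Mul(-1, J)) = 0)
Function('A')(T) = Mul(8, T)
Function('r')(n, d) = Rational(-7, 3) (Function('r')(n, d) = Add(Rational(-7, 3), Mul(Rational(1, 3), Mul(8, 0))) = Add(Rational(-7, 3), Mul(Rational(1, 3), 0)) = Add(Rational(-7, 3), 0) = Rational(-7, 3))
Add(Function('r')(-237, 266), Add(Mul(19093, Pow(-103592, -1)), Mul(-161465, Pow(-194680, -1)))) = Add(Rational(-7, 3), Add(Mul(19093, Pow(-103592, -1)), Mul(-161465, Pow(-194680, -1)))) = Add(Rational(-7, 3), Add(Mul(19093, Rational(-1, 103592)), Mul(-161465, Rational(-1, 194680)))) = Add(Rational(-7, 3), Add(Rational(-19093, 103592), Rational(32293, 38936))) = Add(Rational(-7, 3), Rational(162618213, 252091132)) = Rational(-1276783285, 756273396)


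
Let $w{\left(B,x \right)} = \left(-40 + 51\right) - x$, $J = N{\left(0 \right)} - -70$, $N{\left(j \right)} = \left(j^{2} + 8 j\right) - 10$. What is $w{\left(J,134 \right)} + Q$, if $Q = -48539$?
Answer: $-48662$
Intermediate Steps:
$N{\left(j \right)} = -10 + j^{2} + 8 j$
$J = 60$ ($J = \left(-10 + 0^{2} + 8 \cdot 0\right) - -70 = \left(-10 + 0 + 0\right) + 70 = -10 + 70 = 60$)
$w{\left(B,x \right)} = 11 - x$
$w{\left(J,134 \right)} + Q = \left(11 - 134\right) - 48539 = -123 - 48539 = -48662$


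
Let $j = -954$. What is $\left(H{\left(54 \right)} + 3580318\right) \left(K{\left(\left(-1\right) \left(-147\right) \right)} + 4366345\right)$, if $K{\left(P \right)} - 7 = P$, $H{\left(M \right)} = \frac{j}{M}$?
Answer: $\frac{46900133475599}{3} \approx 1.5633 \cdot 10^{13}$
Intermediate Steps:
$H{\left(M \right)} = - \frac{954}{M}$
$K{\left(P \right)} = 7 + P$
$\left(H{\left(54 \right)} + 3580318\right) \left(K{\left(\left(-1\right) \left(-147\right) \right)} + 4366345\right) = \left(- \frac{954}{54} + 3580318\right) \left(\left(7 - -147\right) + 4366345\right) = \left(\left(-954\right) \frac{1}{54} + 3580318\right) \left(\left(7 + 147\right) + 4366345\right) = \left(- \frac{53}{3} + 3580318\right) \left(154 + 4366345\right) = \frac{10740901}{3} \cdot 4366499 = \frac{46900133475599}{3}$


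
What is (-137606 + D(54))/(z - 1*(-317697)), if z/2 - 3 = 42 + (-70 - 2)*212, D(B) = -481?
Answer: -46029/95753 ≈ -0.48071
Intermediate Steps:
z = -30438 (z = 6 + 2*(42 + (-70 - 2)*212) = 6 + 2*(42 - 72*212) = 6 + 2*(42 - 15264) = 6 + 2*(-15222) = 6 - 30444 = -30438)
(-137606 + D(54))/(z - 1*(-317697)) = (-137606 - 481)/(-30438 - 1*(-317697)) = -138087/(-30438 + 317697) = -138087/287259 = -138087*1/287259 = -46029/95753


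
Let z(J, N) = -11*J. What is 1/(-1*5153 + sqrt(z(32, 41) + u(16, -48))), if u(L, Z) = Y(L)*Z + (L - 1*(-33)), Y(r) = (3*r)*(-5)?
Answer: -5153/26542192 - sqrt(11217)/26542192 ≈ -0.00019813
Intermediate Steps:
Y(r) = -15*r
u(L, Z) = 33 + L - 15*L*Z (u(L, Z) = (-15*L)*Z + (L - 1*(-33)) = -15*L*Z + (L + 33) = -15*L*Z + (33 + L) = 33 + L - 15*L*Z)
1/(-1*5153 + sqrt(z(32, 41) + u(16, -48))) = 1/(-1*5153 + sqrt(-11*32 + (33 + 16 - 15*16*(-48)))) = 1/(-5153 + sqrt(-352 + (33 + 16 + 11520))) = 1/(-5153 + sqrt(-352 + 11569)) = 1/(-5153 + sqrt(11217))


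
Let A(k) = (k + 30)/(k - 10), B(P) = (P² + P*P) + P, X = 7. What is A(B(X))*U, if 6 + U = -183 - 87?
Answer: -7452/19 ≈ -392.21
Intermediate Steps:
B(P) = P + 2*P² (B(P) = (P² + P²) + P = 2*P² + P = P + 2*P²)
U = -276 (U = -6 + (-183 - 87) = -6 - 270 = -276)
A(k) = (30 + k)/(-10 + k)
A(B(X))*U = ((30 + 7*(1 + 2*7))/(-10 + 7*(1 + 2*7)))*(-276) = ((30 + 7*(1 + 14))/(-10 + 7*(1 + 14)))*(-276) = ((30 + 7*15)/(-10 + 7*15))*(-276) = ((30 + 105)/(-10 + 105))*(-276) = (135/95)*(-276) = ((1/95)*135)*(-276) = (27/19)*(-276) = -7452/19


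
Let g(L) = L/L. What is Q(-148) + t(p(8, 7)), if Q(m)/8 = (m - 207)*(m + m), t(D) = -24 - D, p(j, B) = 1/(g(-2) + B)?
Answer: 6724927/8 ≈ 8.4062e+5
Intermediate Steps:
g(L) = 1
p(j, B) = 1/(1 + B)
Q(m) = 16*m*(-207 + m) (Q(m) = 8*((m - 207)*(m + m)) = 8*((-207 + m)*(2*m)) = 8*(2*m*(-207 + m)) = 16*m*(-207 + m))
Q(-148) + t(p(8, 7)) = 16*(-148)*(-207 - 148) + (-24 - 1/(1 + 7)) = 16*(-148)*(-355) + (-24 - 1/8) = 840640 + (-24 - 1*⅛) = 840640 + (-24 - ⅛) = 840640 - 193/8 = 6724927/8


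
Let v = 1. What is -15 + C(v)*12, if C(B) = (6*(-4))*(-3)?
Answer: 849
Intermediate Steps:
C(B) = 72 (C(B) = -24*(-3) = 72)
-15 + C(v)*12 = -15 + 72*12 = -15 + 864 = 849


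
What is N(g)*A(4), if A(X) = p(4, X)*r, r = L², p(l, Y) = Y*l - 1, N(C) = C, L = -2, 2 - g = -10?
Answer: 720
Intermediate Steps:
g = 12 (g = 2 - 1*(-10) = 2 + 10 = 12)
p(l, Y) = -1 + Y*l
r = 4 (r = (-2)² = 4)
A(X) = -4 + 16*X (A(X) = (-1 + X*4)*4 = (-1 + 4*X)*4 = -4 + 16*X)
N(g)*A(4) = 12*(-4 + 16*4) = 12*(-4 + 64) = 12*60 = 720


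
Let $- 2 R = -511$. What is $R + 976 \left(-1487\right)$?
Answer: $- \frac{2902113}{2} \approx -1.4511 \cdot 10^{6}$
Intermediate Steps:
$R = \frac{511}{2}$ ($R = \left(- \frac{1}{2}\right) \left(-511\right) = \frac{511}{2} \approx 255.5$)
$R + 976 \left(-1487\right) = \frac{511}{2} + 976 \left(-1487\right) = \frac{511}{2} - 1451312 = - \frac{2902113}{2}$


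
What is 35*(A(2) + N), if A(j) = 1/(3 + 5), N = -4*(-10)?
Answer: 11235/8 ≈ 1404.4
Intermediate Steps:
N = 40
A(j) = ⅛ (A(j) = 1/8 = ⅛)
35*(A(2) + N) = 35*(⅛ + 40) = 35*(321/8) = 11235/8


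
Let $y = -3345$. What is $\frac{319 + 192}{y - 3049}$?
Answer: $- \frac{511}{6394} \approx -0.079919$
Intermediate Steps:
$\frac{319 + 192}{y - 3049} = \frac{319 + 192}{-3345 - 3049} = \frac{511}{-6394} = 511 \left(- \frac{1}{6394}\right) = - \frac{511}{6394}$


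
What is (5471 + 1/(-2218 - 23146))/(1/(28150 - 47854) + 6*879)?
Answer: 683563498218/658949713195 ≈ 1.0374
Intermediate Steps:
(5471 + 1/(-2218 - 23146))/(1/(28150 - 47854) + 6*879) = (5471 + 1/(-25364))/(1/(-19704) + 5274) = (5471 - 1/25364)/(-1/19704 + 5274) = 138766443/(25364*(103918895/19704)) = (138766443/25364)*(19704/103918895) = 683563498218/658949713195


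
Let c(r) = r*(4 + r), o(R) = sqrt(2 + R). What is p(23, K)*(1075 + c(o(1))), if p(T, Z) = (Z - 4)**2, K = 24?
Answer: 431200 + 1600*sqrt(3) ≈ 4.3397e+5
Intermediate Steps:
p(T, Z) = (-4 + Z)**2
p(23, K)*(1075 + c(o(1))) = (-4 + 24)**2*(1075 + sqrt(2 + 1)*(4 + sqrt(2 + 1))) = 20**2*(1075 + sqrt(3)*(4 + sqrt(3))) = 400*(1075 + sqrt(3)*(4 + sqrt(3))) = 430000 + 400*sqrt(3)*(4 + sqrt(3))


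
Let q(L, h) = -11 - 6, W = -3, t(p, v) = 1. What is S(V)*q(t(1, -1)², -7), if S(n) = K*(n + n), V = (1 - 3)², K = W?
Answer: 408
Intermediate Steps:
K = -3
q(L, h) = -17
V = 4 (V = (-2)² = 4)
S(n) = -6*n (S(n) = -3*(n + n) = -6*n)
S(V)*q(t(1, -1)², -7) = -6*4*(-17) = -24*(-17) = 408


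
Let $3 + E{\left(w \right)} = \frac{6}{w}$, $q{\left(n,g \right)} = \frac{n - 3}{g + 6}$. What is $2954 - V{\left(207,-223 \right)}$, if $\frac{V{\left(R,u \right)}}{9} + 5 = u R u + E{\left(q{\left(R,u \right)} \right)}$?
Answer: $- \frac{3149829481}{34} \approx -9.2642 \cdot 10^{7}$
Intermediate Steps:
$q{\left(n,g \right)} = \frac{-3 + n}{6 + g}$
$E{\left(w \right)} = -3 + \frac{6}{w}$
$V{\left(R,u \right)} = -72 + 9 R u^{2} + \frac{54 \left(6 + u\right)}{-3 + R}$ ($V{\left(R,u \right)} = -45 + 9 \left(u R u - \left(3 - \frac{6}{\frac{1}{6 + u} \left(-3 + R\right)}\right)\right) = -45 + 9 \left(R u u - \left(3 - 6 \frac{6 + u}{-3 + R}\right)\right) = -45 + 9 \left(R u^{2} - \left(3 - \frac{6 \left(6 + u\right)}{-3 + R}\right)\right) = -45 + 9 \left(-3 + R u^{2} + \frac{6 \left(6 + u\right)}{-3 + R}\right) = -45 + \left(-27 + 9 R u^{2} + \frac{54 \left(6 + u\right)}{-3 + R}\right) = -72 + 9 R u^{2} + \frac{54 \left(6 + u\right)}{-3 + R}$)
$2954 - V{\left(207,-223 \right)} = 2954 - \frac{9 \left(45 - 621 + 6 \left(-223\right) + \left(-5 + 207 \left(-223\right)^{2}\right) \left(-3 + 207\right)\right)}{-3 + 207} = 2954 - \frac{9 \left(45 - 621 - 1338 + \left(-5 + 207 \cdot 49729\right) 204\right)}{204} = 2954 - 9 \cdot \frac{1}{204} \left(45 - 621 - 1338 + \left(-5 + 10293903\right) 204\right) = 2954 - 9 \cdot \frac{1}{204} \left(45 - 621 - 1338 + 10293898 \cdot 204\right) = 2954 - 9 \cdot \frac{1}{204} \left(45 - 621 - 1338 + 2099955192\right) = 2954 - 9 \cdot \frac{1}{204} \cdot 2099953278 = 2954 - \frac{3149929917}{34} = - \frac{3149829481}{34}$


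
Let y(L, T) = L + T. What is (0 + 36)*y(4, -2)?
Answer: 72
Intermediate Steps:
(0 + 36)*y(4, -2) = (0 + 36)*(4 - 2) = 36*2 = 72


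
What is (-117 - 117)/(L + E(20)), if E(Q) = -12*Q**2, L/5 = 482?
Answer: 117/1195 ≈ 0.097908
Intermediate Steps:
L = 2410 (L = 5*482 = 2410)
(-117 - 117)/(L + E(20)) = (-117 - 117)/(2410 - 12*20**2) = -234/(2410 - 12*400) = -234/(2410 - 4800) = -234/(-2390) = -234*(-1/2390) = 117/1195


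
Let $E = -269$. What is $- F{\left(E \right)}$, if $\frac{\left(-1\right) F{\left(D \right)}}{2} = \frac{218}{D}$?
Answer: $- \frac{436}{269} \approx -1.6208$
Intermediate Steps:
$F{\left(D \right)} = - \frac{436}{D}$ ($F{\left(D \right)} = - 2 \frac{218}{D} = - \frac{436}{D}$)
$- F{\left(E \right)} = - \frac{-436}{-269} = - \frac{\left(-436\right) \left(-1\right)}{269} = \left(-1\right) \frac{436}{269} = - \frac{436}{269}$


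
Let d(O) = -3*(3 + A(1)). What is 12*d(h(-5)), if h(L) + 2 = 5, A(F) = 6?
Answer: -324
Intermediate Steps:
h(L) = 3 (h(L) = -2 + 5 = 3)
d(O) = -27 (d(O) = -3*(3 + 6) = -3*9 = -27)
12*d(h(-5)) = 12*(-27) = -324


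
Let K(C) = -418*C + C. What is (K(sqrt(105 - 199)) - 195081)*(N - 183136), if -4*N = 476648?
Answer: 58972596138 + 126058266*I*sqrt(94) ≈ 5.8973e+10 + 1.2222e+9*I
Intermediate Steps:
N = -119162 (N = -1/4*476648 = -119162)
K(C) = -417*C
(K(sqrt(105 - 199)) - 195081)*(N - 183136) = (-417*sqrt(105 - 199) - 195081)*(-119162 - 183136) = (-417*I*sqrt(94) - 195081)*(-302298) = (-195081 - 417*I*sqrt(94))*(-302298) = 58972596138 + 126058266*I*sqrt(94)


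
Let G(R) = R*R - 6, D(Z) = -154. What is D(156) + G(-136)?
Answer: 18336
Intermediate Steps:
G(R) = -6 + R**2 (G(R) = R**2 - 6 = -6 + R**2)
D(156) + G(-136) = -154 + (-6 + (-136)**2) = -154 + (-6 + 18496) = -154 + 18490 = 18336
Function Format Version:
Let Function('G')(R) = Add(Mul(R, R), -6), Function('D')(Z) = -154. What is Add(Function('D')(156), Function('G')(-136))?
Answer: 18336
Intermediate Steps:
Function('G')(R) = Add(-6, Pow(R, 2)) (Function('G')(R) = Add(Pow(R, 2), -6) = Add(-6, Pow(R, 2)))
Add(Function('D')(156), Function('G')(-136)) = Add(-154, Add(-6, Pow(-136, 2))) = Add(-154, Add(-6, 18496)) = Add(-154, 18490) = 18336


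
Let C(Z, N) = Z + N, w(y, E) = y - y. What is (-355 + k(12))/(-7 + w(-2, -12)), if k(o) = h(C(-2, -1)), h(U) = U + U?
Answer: 361/7 ≈ 51.571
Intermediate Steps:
w(y, E) = 0
C(Z, N) = N + Z
h(U) = 2*U
k(o) = -6 (k(o) = 2*(-1 - 2) = 2*(-3) = -6)
(-355 + k(12))/(-7 + w(-2, -12)) = (-355 - 6)/(-7 + 0) = -361/(-7) = -361*(-⅐) = 361/7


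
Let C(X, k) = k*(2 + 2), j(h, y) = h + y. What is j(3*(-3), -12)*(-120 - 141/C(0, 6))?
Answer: 21147/8 ≈ 2643.4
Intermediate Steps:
C(X, k) = 4*k (C(X, k) = k*4 = 4*k)
j(3*(-3), -12)*(-120 - 141/C(0, 6)) = (3*(-3) - 12)*(-120 - 141/(4*6)) = (-9 - 12)*(-120 - 141/24) = -21*(-120 - 141*1/24) = -21*(-120 - 47/8) = -21*(-1007/8) = 21147/8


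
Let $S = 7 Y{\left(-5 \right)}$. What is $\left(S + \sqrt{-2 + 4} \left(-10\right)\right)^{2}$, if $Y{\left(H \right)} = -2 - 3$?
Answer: $1425 + 700 \sqrt{2} \approx 2414.9$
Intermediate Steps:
$Y{\left(H \right)} = -5$
$S = -35$ ($S = 7 \left(-5\right) = -35$)
$\left(S + \sqrt{-2 + 4} \left(-10\right)\right)^{2} = \left(-35 + \sqrt{-2 + 4} \left(-10\right)\right)^{2} = \left(-35 + \sqrt{2} \left(-10\right)\right)^{2} = \left(-35 - 10 \sqrt{2}\right)^{2}$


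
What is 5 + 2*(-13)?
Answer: -21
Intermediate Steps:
5 + 2*(-13) = 5 - 26 = -21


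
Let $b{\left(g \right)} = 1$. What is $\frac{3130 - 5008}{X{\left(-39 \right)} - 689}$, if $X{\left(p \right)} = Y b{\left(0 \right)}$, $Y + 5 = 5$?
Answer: $\frac{1878}{689} \approx 2.7257$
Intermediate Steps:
$Y = 0$ ($Y = -5 + 5 = 0$)
$X{\left(p \right)} = 0$ ($X{\left(p \right)} = 0 \cdot 1 = 0$)
$\frac{3130 - 5008}{X{\left(-39 \right)} - 689} = \frac{3130 - 5008}{0 - 689} = - \frac{1878}{-689} = \left(-1878\right) \left(- \frac{1}{689}\right) = \frac{1878}{689}$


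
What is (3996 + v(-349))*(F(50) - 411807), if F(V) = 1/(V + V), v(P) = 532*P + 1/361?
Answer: 2700778120310109/36100 ≈ 7.4814e+10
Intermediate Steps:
v(P) = 1/361 + 532*P (v(P) = 532*P + 1/361 = 1/361 + 532*P)
F(V) = 1/(2*V)
(3996 + v(-349))*(F(50) - 411807) = (3996 + (1/361 + 532*(-349)))*((½)/50 - 411807) = (3996 + (1/361 - 185668))*((½)*(1/50) - 411807) = (3996 - 67026147/361)*(1/100 - 411807) = -65583591/361*(-41180699/100) = 2700778120310109/36100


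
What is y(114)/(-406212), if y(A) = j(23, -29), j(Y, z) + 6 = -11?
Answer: 17/406212 ≈ 4.1850e-5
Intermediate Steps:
j(Y, z) = -17 (j(Y, z) = -6 - 11 = -17)
y(A) = -17
y(114)/(-406212) = -17/(-406212) = -17*(-1/406212) = 17/406212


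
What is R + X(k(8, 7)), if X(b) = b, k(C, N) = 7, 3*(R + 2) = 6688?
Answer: 6703/3 ≈ 2234.3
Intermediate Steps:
R = 6682/3 (R = -2 + (1/3)*6688 = -2 + 6688/3 = 6682/3 ≈ 2227.3)
R + X(k(8, 7)) = 6682/3 + 7 = 6703/3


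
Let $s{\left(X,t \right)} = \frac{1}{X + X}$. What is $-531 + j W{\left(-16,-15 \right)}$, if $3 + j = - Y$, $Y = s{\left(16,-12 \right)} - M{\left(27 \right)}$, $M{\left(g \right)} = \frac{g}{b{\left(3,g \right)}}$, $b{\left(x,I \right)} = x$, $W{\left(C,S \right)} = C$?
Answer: $- \frac{1253}{2} \approx -626.5$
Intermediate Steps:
$M{\left(g \right)} = \frac{g}{3}$
$s{\left(X,t \right)} = \frac{1}{2 X}$
$Y = - \frac{287}{32}$ ($Y = \frac{1}{2 \cdot 16} - \frac{1}{3} \cdot 27 = \frac{1}{2} \cdot \frac{1}{16} - 9 = \frac{1}{32} - 9 = - \frac{287}{32} \approx -8.9688$)
$j = \frac{191}{32}$ ($j = -3 - - \frac{287}{32} = -3 + \frac{287}{32} = \frac{191}{32} \approx 5.9688$)
$-531 + j W{\left(-16,-15 \right)} = -531 + \frac{191}{32} \left(-16\right) = -531 - \frac{191}{2} = - \frac{1253}{2}$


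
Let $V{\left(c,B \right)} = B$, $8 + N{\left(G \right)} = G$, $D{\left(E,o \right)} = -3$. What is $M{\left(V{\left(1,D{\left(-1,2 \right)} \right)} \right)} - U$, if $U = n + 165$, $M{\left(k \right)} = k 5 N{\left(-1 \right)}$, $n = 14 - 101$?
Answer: $57$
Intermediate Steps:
$n = -87$ ($n = 14 - 101 = -87$)
$N{\left(G \right)} = -8 + G$
$M{\left(k \right)} = - 45 k$ ($M{\left(k \right)} = k 5 \left(-8 - 1\right) = 5 k \left(-9\right) = - 45 k$)
$U = 78$ ($U = -87 + 165 = 78$)
$M{\left(V{\left(1,D{\left(-1,2 \right)} \right)} \right)} - U = \left(-45\right) \left(-3\right) - 78 = 135 - 78 = 57$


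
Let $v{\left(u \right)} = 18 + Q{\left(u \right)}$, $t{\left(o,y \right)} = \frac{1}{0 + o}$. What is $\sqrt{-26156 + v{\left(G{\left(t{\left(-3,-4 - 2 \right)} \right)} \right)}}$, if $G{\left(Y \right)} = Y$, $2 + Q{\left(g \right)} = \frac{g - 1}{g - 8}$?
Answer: $\frac{2 i \sqrt{163374}}{5} \approx 161.68 i$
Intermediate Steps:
$t{\left(o,y \right)} = \frac{1}{o}$
$Q{\left(g \right)} = -2 + \frac{-1 + g}{-8 + g}$ ($Q{\left(g \right)} = -2 + \frac{g - 1}{g - 8} = -2 + \frac{-1 + g}{-8 + g}$)
$v{\left(u \right)} = 18 + \frac{15 - u}{-8 + u}$
$\sqrt{-26156 + v{\left(G{\left(t{\left(-3,-4 - 2 \right)} \right)} \right)}} = \sqrt{-26156 + \frac{-129 + \frac{17}{-3}}{-8 + \frac{1}{-3}}} = \sqrt{-26156 + \frac{-129 + 17 \left(- \frac{1}{3}\right)}{-8 - \frac{1}{3}}} = \sqrt{-26156 + \frac{-129 - \frac{17}{3}}{- \frac{25}{3}}} = \sqrt{-26156 - - \frac{404}{25}} = \sqrt{-26156 + \frac{404}{25}} = \sqrt{- \frac{653496}{25}} = \frac{2 i \sqrt{163374}}{5}$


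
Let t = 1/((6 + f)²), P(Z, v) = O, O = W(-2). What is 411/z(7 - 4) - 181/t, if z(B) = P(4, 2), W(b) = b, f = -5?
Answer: -773/2 ≈ -386.50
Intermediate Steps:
O = -2
P(Z, v) = -2
t = 1 (t = 1/((6 - 5)²) = 1/(1²) = 1/1 = 1)
z(B) = -2
411/z(7 - 4) - 181/t = 411/(-2) - 181/1 = 411*(-½) - 181*1 = -411/2 - 181 = -773/2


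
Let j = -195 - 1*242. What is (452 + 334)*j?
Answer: -343482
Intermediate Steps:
j = -437 (j = -195 - 242 = -437)
(452 + 334)*j = (452 + 334)*(-437) = 786*(-437) = -343482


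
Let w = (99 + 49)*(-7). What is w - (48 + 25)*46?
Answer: -4394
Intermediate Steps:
w = -1036 (w = 148*(-7) = -1036)
w - (48 + 25)*46 = -1036 - (48 + 25)*46 = -1036 - 73*46 = -1036 - 1*3358 = -1036 - 3358 = -4394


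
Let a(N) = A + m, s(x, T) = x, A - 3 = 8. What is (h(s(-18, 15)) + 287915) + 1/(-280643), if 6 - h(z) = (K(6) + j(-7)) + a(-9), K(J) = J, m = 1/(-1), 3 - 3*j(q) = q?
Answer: 242392762312/841929 ≈ 2.8790e+5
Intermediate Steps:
j(q) = 1 - q/3
A = 11 (A = 3 + 8 = 11)
m = -1
a(N) = 10 (a(N) = 11 - 1 = 10)
h(z) = -40/3 (h(z) = 6 - ((6 + (1 - 1/3*(-7))) + 10) = 6 - ((6 + (1 + 7/3)) + 10) = 6 - ((6 + 10/3) + 10) = 6 - (28/3 + 10) = 6 - 1*58/3 = 6 - 58/3 = -40/3)
(h(s(-18, 15)) + 287915) + 1/(-280643) = (-40/3 + 287915) + 1/(-280643) = 863705/3 - 1/280643 = 242392762312/841929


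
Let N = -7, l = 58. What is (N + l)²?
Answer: 2601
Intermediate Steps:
(N + l)² = (-7 + 58)² = 51² = 2601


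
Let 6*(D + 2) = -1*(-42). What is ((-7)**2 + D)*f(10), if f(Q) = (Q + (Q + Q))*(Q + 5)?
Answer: 24300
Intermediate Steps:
f(Q) = 3*Q*(5 + Q) (f(Q) = (Q + 2*Q)*(5 + Q) = (3*Q)*(5 + Q) = 3*Q*(5 + Q))
D = 5 (D = -2 + (-1*(-42))/6 = -2 + (1/6)*42 = -2 + 7 = 5)
((-7)**2 + D)*f(10) = ((-7)**2 + 5)*(3*10*(5 + 10)) = (49 + 5)*(3*10*15) = 54*450 = 24300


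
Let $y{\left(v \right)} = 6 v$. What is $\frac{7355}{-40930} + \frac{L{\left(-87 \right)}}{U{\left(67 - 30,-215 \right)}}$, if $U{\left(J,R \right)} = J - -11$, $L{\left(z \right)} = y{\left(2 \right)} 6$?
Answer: $\frac{5404}{4093} \approx 1.3203$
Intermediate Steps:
$L{\left(z \right)} = 72$ ($L{\left(z \right)} = 6 \cdot 2 \cdot 6 = 12 \cdot 6 = 72$)
$U{\left(J,R \right)} = 11 + J$ ($U{\left(J,R \right)} = J + 11 = 11 + J$)
$\frac{7355}{-40930} + \frac{L{\left(-87 \right)}}{U{\left(67 - 30,-215 \right)}} = \frac{7355}{-40930} + \frac{72}{11 + \left(67 - 30\right)} = 7355 \left(- \frac{1}{40930}\right) + \frac{72}{11 + 37} = - \frac{1471}{8186} + \frac{72}{48} = - \frac{1471}{8186} + 72 \cdot \frac{1}{48} = - \frac{1471}{8186} + \frac{3}{2} = \frac{5404}{4093}$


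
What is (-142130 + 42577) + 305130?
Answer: 205577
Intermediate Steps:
(-142130 + 42577) + 305130 = -99553 + 305130 = 205577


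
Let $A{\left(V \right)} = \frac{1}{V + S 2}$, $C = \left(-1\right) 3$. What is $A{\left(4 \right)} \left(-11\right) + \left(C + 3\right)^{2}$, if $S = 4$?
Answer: $- \frac{11}{12} \approx -0.91667$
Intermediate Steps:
$C = -3$
$A{\left(V \right)} = \frac{1}{8 + V}$ ($A{\left(V \right)} = \frac{1}{V + 4 \cdot 2} = \frac{1}{V + 8} = \frac{1}{8 + V}$)
$A{\left(4 \right)} \left(-11\right) + \left(C + 3\right)^{2} = \frac{1}{8 + 4} \left(-11\right) + \left(-3 + 3\right)^{2} = \frac{1}{12} \left(-11\right) + 0^{2} = \frac{1}{12} \left(-11\right) + 0 = - \frac{11}{12} + 0 = - \frac{11}{12}$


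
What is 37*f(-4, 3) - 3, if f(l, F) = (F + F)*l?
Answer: -891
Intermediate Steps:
f(l, F) = 2*F*l (f(l, F) = (2*F)*l = 2*F*l)
37*f(-4, 3) - 3 = 37*(2*3*(-4)) - 3 = 37*(-24) - 3 = -888 - 3 = -891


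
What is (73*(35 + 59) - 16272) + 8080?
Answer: -1330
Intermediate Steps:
(73*(35 + 59) - 16272) + 8080 = (73*94 - 16272) + 8080 = (6862 - 16272) + 8080 = -9410 + 8080 = -1330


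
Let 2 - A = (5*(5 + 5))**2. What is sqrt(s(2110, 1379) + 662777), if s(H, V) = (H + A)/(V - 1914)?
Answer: sqrt(189703554405)/535 ≈ 814.11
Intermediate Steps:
A = -2498 (A = 2 - (5*(5 + 5))**2 = 2 - (5*10)**2 = 2 - 1*50**2 = 2 - 1*2500 = 2 - 2500 = -2498)
s(H, V) = (-2498 + H)/(-1914 + V) (s(H, V) = (H - 2498)/(V - 1914) = (-2498 + H)/(-1914 + V))
sqrt(s(2110, 1379) + 662777) = sqrt((-2498 + 2110)/(-1914 + 1379) + 662777) = sqrt(-388/(-535) + 662777) = sqrt(-1/535*(-388) + 662777) = sqrt(388/535 + 662777) = sqrt(354586083/535) = sqrt(189703554405)/535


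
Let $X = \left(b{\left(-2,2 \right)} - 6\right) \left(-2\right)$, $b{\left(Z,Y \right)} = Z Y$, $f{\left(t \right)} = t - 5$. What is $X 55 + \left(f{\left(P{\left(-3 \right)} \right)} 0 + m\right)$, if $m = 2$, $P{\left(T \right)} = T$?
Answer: $1102$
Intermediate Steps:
$f{\left(t \right)} = -5 + t$
$b{\left(Z,Y \right)} = Y Z$
$X = 20$ ($X = \left(2 \left(-2\right) - 6\right) \left(-2\right) = \left(-4 - 6\right) \left(-2\right) = \left(-10\right) \left(-2\right) = 20$)
$X 55 + \left(f{\left(P{\left(-3 \right)} \right)} 0 + m\right) = 20 \cdot 55 + \left(\left(-5 - 3\right) 0 + 2\right) = 1100 + \left(\left(-8\right) 0 + 2\right) = 1100 + \left(0 + 2\right) = 1100 + 2 = 1102$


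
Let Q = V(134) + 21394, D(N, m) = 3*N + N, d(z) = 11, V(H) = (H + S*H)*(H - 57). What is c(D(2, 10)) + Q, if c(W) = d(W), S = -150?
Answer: -1515977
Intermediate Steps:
V(H) = -149*H*(-57 + H) (V(H) = (H - 150*H)*(H - 57) = (-149*H)*(-57 + H) = -149*H*(-57 + H))
D(N, m) = 4*N
c(W) = 11
Q = -1515988 (Q = 149*134*(57 - 1*134) + 21394 = 149*134*(57 - 134) + 21394 = 149*134*(-77) + 21394 = -1537382 + 21394 = -1515988)
c(D(2, 10)) + Q = 11 - 1515988 = -1515977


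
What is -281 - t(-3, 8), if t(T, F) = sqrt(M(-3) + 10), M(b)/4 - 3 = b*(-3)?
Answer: -281 - sqrt(58) ≈ -288.62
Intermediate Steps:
M(b) = 12 - 12*b (M(b) = 12 + 4*(b*(-3)) = 12 + 4*(-3*b) = 12 - 12*b)
t(T, F) = sqrt(58) (t(T, F) = sqrt((12 - 12*(-3)) + 10) = sqrt((12 + 36) + 10) = sqrt(48 + 10) = sqrt(58))
-281 - t(-3, 8) = -281 - sqrt(58)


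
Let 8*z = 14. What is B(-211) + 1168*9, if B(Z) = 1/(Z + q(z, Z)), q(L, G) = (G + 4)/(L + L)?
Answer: 19878185/1891 ≈ 10512.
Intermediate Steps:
z = 7/4 (z = (1/8)*14 = 7/4 ≈ 1.7500)
q(L, G) = (4 + G)/(2*L) (q(L, G) = (4 + G)/((2*L)) = (4 + G)*(1/(2*L)) = (4 + G)/(2*L))
B(Z) = 1/(8/7 + 9*Z/7) (B(Z) = 1/(Z + (4 + Z)/(2*(7/4))) = 1/(Z + (1/2)*(4/7)*(4 + Z)) = 1/(Z + (8/7 + 2*Z/7)) = 1/(8/7 + 9*Z/7))
B(-211) + 1168*9 = 7/(8 + 9*(-211)) + 1168*9 = 7/(8 - 1899) + 10512 = 7/(-1891) + 10512 = 7*(-1/1891) + 10512 = -7/1891 + 10512 = 19878185/1891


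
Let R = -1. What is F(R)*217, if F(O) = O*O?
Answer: 217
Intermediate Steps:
F(O) = O²
F(R)*217 = (-1)²*217 = 1*217 = 217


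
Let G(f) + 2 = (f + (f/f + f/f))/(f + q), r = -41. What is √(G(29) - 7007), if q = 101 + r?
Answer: 7*I*√1132970/89 ≈ 83.718*I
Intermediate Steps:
q = 60 (q = 101 - 41 = 60)
G(f) = -2 + (2 + f)/(60 + f) (G(f) = -2 + (f + (f/f + f/f))/(f + 60) = -2 + (f + (1 + 1))/(60 + f) = -2 + (f + 2)/(60 + f) = -2 + (2 + f)/(60 + f))
√(G(29) - 7007) = √((-118 - 1*29)/(60 + 29) - 7007) = √((-118 - 29)/89 - 7007) = √((1/89)*(-147) - 7007) = √(-147/89 - 7007) = √(-623770/89) = 7*I*√1132970/89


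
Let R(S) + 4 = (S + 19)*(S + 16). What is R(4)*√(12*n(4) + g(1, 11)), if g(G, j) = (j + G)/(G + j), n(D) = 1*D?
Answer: 3192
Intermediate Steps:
R(S) = -4 + (16 + S)*(19 + S) (R(S) = -4 + (S + 19)*(S + 16) = -4 + (19 + S)*(16 + S) = -4 + (16 + S)*(19 + S))
n(D) = D
g(G, j) = 1 (g(G, j) = (G + j)/(G + j) = 1)
R(4)*√(12*n(4) + g(1, 11)) = (300 + 4² + 35*4)*√(12*4 + 1) = (300 + 16 + 140)*√(48 + 1) = 456*√49 = 456*7 = 3192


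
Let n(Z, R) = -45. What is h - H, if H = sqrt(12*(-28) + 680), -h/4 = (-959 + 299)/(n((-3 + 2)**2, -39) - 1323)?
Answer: -110/57 - 2*sqrt(86) ≈ -20.477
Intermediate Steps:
h = -110/57 (h = -4*(-959 + 299)/(-45 - 1323) = -(-2640)/(-1368) = -(-2640)*(-1)/1368 = -4*55/114 = -110/57 ≈ -1.9298)
H = 2*sqrt(86) (H = sqrt(-336 + 680) = sqrt(344) = 2*sqrt(86) ≈ 18.547)
h - H = -110/57 - 2*sqrt(86)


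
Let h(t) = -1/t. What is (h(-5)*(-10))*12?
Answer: -24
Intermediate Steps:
(h(-5)*(-10))*12 = (-1/(-5)*(-10))*12 = (-1*(-⅕)*(-10))*12 = ((⅕)*(-10))*12 = -2*12 = -24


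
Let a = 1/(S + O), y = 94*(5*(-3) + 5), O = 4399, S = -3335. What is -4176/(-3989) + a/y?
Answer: 4176664171/3989638240 ≈ 1.0469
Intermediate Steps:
y = -940 (y = 94*(-15 + 5) = 94*(-10) = -940)
a = 1/1064 (a = 1/(-3335 + 4399) = 1/1064 ≈ 0.00093985)
-4176/(-3989) + a/y = -4176/(-3989) + (1/1064)/(-940) = -4176*(-1/3989) + (1/1064)*(-1/940) = 4176/3989 - 1/1000160 = 4176664171/3989638240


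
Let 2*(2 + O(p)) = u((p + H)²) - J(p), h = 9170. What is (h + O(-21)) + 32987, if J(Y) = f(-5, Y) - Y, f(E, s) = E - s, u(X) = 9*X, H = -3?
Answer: 89457/2 ≈ 44729.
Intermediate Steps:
J(Y) = -5 - 2*Y (J(Y) = (-5 - Y) - Y = -5 - 2*Y)
O(p) = ½ + p + 9*(-3 + p)²/2 (O(p) = -2 + (9*(p - 3)² - (-5 - 2*p))/2 = -2 + (9*(-3 + p)² + (5 + 2*p))/2 = -2 + (5 + 2*p + 9*(-3 + p)²)/2 = -2 + (5/2 + p + 9*(-3 + p)²/2) = ½ + p + 9*(-3 + p)²/2)
(h + O(-21)) + 32987 = (9170 + (41 - 26*(-21) + (9/2)*(-21)²)) + 32987 = (9170 + (41 + 546 + (9/2)*441)) + 32987 = (9170 + (41 + 546 + 3969/2)) + 32987 = (9170 + 5143/2) + 32987 = 23483/2 + 32987 = 89457/2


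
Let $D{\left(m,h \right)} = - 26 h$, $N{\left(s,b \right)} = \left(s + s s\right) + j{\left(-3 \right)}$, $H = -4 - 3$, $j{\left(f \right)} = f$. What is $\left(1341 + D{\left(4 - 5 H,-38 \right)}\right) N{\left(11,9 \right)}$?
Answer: $300441$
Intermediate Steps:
$H = -7$ ($H = -4 - 3 = -7$)
$N{\left(s,b \right)} = -3 + s + s^{2}$ ($N{\left(s,b \right)} = \left(s + s s\right) - 3 = \left(s + s^{2}\right) - 3 = -3 + s + s^{2}$)
$\left(1341 + D{\left(4 - 5 H,-38 \right)}\right) N{\left(11,9 \right)} = \left(1341 - -988\right) \left(-3 + 11 + 11^{2}\right) = \left(1341 + 988\right) \left(-3 + 11 + 121\right) = 2329 \cdot 129 = 300441$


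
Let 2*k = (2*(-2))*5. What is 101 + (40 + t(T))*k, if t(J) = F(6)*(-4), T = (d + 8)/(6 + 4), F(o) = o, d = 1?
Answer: -59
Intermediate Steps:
T = 9/10 (T = (1 + 8)/(6 + 4) = 9/10 ≈ 0.90000)
t(J) = -24 (t(J) = 6*(-4) = -24)
k = -10 (k = ((2*(-2))*5)/2 = (-4*5)/2 = (1/2)*(-20) = -10)
101 + (40 + t(T))*k = 101 + (40 - 24)*(-10) = 101 + 16*(-10) = 101 - 160 = -59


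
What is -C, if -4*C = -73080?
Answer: -18270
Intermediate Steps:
C = 18270 (C = -¼*(-73080) = 18270)
-C = -1*18270 = -18270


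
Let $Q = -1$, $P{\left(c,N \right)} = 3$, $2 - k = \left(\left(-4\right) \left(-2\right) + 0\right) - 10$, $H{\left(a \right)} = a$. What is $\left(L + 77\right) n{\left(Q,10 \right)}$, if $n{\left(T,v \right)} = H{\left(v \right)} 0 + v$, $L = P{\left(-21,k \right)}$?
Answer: $800$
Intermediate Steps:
$k = 4$ ($k = 2 - \left(\left(\left(-4\right) \left(-2\right) + 0\right) - 10\right) = 2 - \left(\left(8 + 0\right) - 10\right) = 2 - \left(8 - 10\right) = 2 - -2 = 2 + 2 = 4$)
$L = 3$
$n{\left(T,v \right)} = v$ ($n{\left(T,v \right)} = v 0 + v = 0 + v = v$)
$\left(L + 77\right) n{\left(Q,10 \right)} = \left(3 + 77\right) 10 = 80 \cdot 10 = 800$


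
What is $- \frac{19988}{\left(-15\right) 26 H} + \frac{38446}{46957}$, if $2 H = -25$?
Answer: $- \frac{751152266}{228915375} \approx -3.2814$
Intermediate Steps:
$H = - \frac{25}{2}$ ($H = \frac{1}{2} \left(-25\right) = - \frac{25}{2} \approx -12.5$)
$- \frac{19988}{\left(-15\right) 26 H} + \frac{38446}{46957} = - \frac{19988}{\left(-15\right) 26 \left(- \frac{25}{2}\right)} + \frac{38446}{46957} = - \frac{19988}{\left(-390\right) \left(- \frac{25}{2}\right)} + 38446 \cdot \frac{1}{46957} = - \frac{19988}{4875} + \frac{38446}{46957} = - \frac{751152266}{228915375}$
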